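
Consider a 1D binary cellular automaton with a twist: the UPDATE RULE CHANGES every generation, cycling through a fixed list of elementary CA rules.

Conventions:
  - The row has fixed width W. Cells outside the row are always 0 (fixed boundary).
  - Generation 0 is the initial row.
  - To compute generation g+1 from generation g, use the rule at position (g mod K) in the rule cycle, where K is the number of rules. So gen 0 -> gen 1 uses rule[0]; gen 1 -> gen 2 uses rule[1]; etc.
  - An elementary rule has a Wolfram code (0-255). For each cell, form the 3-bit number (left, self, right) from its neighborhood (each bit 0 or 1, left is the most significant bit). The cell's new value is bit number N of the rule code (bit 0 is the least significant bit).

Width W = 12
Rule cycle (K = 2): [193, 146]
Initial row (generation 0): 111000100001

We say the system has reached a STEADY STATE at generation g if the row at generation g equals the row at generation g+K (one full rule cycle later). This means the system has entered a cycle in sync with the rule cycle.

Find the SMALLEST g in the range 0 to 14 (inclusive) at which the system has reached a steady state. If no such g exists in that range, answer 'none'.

Answer: none

Derivation:
Gen 0: 111000100001
Gen 1 (rule 193): 011010001100
Gen 2 (rule 146): 100001010010
Gen 3 (rule 193): 001100000000
Gen 4 (rule 146): 010010000000
Gen 5 (rule 193): 000000111111
Gen 6 (rule 146): 000001011110
Gen 7 (rule 193): 111100001110
Gen 8 (rule 146): 011010010101
Gen 9 (rule 193): 001000000000
Gen 10 (rule 146): 010100000000
Gen 11 (rule 193): 000001111111
Gen 12 (rule 146): 000010111110
Gen 13 (rule 193): 111000011110
Gen 14 (rule 146): 010100101101
Gen 15 (rule 193): 000000000100
Gen 16 (rule 146): 000000001010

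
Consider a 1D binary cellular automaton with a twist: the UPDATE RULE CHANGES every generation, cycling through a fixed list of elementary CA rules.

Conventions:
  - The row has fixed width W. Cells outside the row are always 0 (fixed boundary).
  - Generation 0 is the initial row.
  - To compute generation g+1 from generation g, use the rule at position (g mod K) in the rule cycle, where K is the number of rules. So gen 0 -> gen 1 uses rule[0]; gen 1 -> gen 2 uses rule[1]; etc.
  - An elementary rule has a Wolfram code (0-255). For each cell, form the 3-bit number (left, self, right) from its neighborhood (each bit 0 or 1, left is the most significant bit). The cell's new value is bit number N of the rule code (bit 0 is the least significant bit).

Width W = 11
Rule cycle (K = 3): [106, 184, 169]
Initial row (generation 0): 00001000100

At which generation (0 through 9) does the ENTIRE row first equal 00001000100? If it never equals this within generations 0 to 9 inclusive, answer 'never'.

Answer: 0

Derivation:
Gen 0: 00001000100
Gen 1 (rule 106): 00010001000
Gen 2 (rule 184): 00001000100
Gen 3 (rule 169): 11100010001
Gen 4 (rule 106): 10100100010
Gen 5 (rule 184): 01010010001
Gen 6 (rule 169): 00100000100
Gen 7 (rule 106): 01000001000
Gen 8 (rule 184): 00100000100
Gen 9 (rule 169): 10001110001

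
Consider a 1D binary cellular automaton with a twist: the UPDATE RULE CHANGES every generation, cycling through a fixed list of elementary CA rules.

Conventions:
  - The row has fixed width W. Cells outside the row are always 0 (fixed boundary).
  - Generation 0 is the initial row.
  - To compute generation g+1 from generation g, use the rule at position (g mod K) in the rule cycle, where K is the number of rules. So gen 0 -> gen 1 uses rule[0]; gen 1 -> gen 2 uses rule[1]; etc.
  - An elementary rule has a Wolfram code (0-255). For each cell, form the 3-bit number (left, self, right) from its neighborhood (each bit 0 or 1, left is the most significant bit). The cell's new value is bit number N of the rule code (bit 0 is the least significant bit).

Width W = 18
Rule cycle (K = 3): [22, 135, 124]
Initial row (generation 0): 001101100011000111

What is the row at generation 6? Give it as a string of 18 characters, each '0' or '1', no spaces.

Gen 0: 001101100011000111
Gen 1 (rule 22): 010000010100101000
Gen 2 (rule 135): 110111110101101011
Gen 3 (rule 124): 111100011111111111
Gen 4 (rule 22): 000010100000000000
Gen 5 (rule 135): 111110101111111111
Gen 6 (rule 124): 100011111000000001

Answer: 100011111000000001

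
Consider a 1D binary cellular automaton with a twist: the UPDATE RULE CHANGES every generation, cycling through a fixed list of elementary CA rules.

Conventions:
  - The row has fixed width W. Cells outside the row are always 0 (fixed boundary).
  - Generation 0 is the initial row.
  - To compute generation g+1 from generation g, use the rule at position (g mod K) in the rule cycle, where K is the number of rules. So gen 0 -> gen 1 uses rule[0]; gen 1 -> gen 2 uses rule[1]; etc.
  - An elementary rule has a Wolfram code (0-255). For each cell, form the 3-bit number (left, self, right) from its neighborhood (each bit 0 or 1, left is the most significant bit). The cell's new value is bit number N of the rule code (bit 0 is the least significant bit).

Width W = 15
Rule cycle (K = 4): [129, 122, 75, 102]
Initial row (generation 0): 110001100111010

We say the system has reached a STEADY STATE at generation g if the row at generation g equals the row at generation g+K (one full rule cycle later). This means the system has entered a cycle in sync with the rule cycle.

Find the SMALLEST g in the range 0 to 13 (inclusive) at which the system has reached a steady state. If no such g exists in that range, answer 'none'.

Gen 0: 110001100111010
Gen 1 (rule 129): 000100000010000
Gen 2 (rule 122): 001010000101000
Gen 3 (rule 75): 110000111000011
Gen 4 (rule 102): 010001001000101
Gen 5 (rule 129): 000100000010000
Gen 6 (rule 122): 001010000101000
Gen 7 (rule 75): 110000111000011
Gen 8 (rule 102): 010001001000101
Gen 9 (rule 129): 000100000010000
Gen 10 (rule 122): 001010000101000
Gen 11 (rule 75): 110000111000011
Gen 12 (rule 102): 010001001000101
Gen 13 (rule 129): 000100000010000
Gen 14 (rule 122): 001010000101000
Gen 15 (rule 75): 110000111000011
Gen 16 (rule 102): 010001001000101
Gen 17 (rule 129): 000100000010000

Answer: 1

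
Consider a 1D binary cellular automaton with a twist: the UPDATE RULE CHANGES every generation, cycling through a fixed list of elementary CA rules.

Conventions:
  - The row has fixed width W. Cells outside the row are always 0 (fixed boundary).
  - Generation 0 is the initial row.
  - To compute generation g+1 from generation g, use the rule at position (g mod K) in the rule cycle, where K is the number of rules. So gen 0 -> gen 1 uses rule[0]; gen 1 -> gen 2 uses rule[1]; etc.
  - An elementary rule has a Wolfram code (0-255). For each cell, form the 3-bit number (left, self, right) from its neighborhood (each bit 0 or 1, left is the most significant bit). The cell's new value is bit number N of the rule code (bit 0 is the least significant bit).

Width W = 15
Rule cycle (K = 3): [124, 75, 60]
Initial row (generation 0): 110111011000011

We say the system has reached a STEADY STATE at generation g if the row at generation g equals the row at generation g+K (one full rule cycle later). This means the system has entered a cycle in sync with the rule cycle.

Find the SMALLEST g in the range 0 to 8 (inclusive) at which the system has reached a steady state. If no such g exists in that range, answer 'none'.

Gen 0: 110111011000011
Gen 1 (rule 124): 111101111100011
Gen 2 (rule 75): 100101000101111
Gen 3 (rule 60): 110111100111000
Gen 4 (rule 124): 111100110101100
Gen 5 (rule 75): 100101110001101
Gen 6 (rule 60): 110111001001011
Gen 7 (rule 124): 111101101101111
Gen 8 (rule 75): 100101101101001
Gen 9 (rule 60): 110111011011101
Gen 10 (rule 124): 111101111110111
Gen 11 (rule 75): 100101000010101

Answer: none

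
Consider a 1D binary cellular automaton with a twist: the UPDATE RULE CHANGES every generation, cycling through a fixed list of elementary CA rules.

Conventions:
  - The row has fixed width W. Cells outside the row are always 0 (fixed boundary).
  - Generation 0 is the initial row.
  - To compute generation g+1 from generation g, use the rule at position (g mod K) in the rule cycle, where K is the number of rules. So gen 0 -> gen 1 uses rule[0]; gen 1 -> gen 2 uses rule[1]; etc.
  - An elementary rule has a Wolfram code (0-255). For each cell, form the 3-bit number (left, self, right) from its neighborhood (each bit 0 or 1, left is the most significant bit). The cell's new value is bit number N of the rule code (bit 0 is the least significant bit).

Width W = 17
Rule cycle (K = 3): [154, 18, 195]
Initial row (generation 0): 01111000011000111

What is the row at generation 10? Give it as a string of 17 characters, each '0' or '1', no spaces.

Gen 0: 01111000011000111
Gen 1 (rule 154): 11110100110101110
Gen 2 (rule 18): 00000011000000001
Gen 3 (rule 195): 11111101011111110
Gen 4 (rule 154): 11111000011111101
Gen 5 (rule 18): 00000100100000000
Gen 6 (rule 195): 11111001001111111
Gen 7 (rule 154): 11110110111111110
Gen 8 (rule 18): 00000000000000001
Gen 9 (rule 195): 11111111111111110
Gen 10 (rule 154): 11111111111111101

Answer: 11111111111111101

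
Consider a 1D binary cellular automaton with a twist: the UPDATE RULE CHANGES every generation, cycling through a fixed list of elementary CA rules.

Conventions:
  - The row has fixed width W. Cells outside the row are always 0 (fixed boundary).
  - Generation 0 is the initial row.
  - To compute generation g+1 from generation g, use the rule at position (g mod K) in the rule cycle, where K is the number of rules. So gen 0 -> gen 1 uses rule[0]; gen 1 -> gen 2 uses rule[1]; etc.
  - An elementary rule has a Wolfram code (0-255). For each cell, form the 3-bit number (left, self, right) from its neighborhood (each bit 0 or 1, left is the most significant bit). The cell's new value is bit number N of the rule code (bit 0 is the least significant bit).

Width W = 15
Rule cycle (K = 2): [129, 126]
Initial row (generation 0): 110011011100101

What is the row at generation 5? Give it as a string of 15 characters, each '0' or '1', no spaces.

Gen 0: 110011011100101
Gen 1 (rule 129): 000000001000000
Gen 2 (rule 126): 000000011100000
Gen 3 (rule 129): 111111001001111
Gen 4 (rule 126): 100001111111001
Gen 5 (rule 129): 001100111110000

Answer: 001100111110000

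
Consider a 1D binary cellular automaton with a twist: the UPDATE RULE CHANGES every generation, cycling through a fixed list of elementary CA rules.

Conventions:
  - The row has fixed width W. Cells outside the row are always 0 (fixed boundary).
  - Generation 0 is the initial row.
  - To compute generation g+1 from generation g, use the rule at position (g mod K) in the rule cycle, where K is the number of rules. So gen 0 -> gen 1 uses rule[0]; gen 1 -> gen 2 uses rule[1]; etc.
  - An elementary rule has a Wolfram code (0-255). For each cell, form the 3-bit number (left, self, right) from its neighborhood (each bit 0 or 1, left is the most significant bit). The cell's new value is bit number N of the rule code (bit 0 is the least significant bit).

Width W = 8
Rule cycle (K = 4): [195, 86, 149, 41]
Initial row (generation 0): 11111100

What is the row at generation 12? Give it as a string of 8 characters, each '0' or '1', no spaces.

Gen 0: 11111100
Gen 1 (rule 195): 01111101
Gen 2 (rule 86): 10000101
Gen 3 (rule 149): 11110101
Gen 4 (rule 41): 10001010
Gen 5 (rule 195): 00110000
Gen 6 (rule 86): 01011000
Gen 7 (rule 149): 01000111
Gen 8 (rule 41): 00010100
Gen 9 (rule 195): 11100001
Gen 10 (rule 86): 00110011
Gen 11 (rule 149): 10001000
Gen 12 (rule 41): 00100011

Answer: 00100011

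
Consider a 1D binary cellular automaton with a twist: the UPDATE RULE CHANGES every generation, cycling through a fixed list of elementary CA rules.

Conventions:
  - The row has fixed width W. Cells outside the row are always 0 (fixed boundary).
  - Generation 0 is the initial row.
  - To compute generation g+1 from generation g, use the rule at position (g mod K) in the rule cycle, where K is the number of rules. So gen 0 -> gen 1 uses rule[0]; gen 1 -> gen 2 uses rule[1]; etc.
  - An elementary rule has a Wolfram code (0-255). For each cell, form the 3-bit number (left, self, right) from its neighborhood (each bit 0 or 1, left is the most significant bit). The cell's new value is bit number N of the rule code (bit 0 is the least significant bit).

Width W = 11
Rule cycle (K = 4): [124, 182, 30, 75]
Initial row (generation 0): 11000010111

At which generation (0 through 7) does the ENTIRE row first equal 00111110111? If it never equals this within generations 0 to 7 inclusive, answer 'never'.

Gen 0: 11000010111
Gen 1 (rule 124): 11100011101
Gen 2 (rule 182): 01010101011
Gen 3 (rule 30): 11010101010
Gen 4 (rule 75): 11000000000
Gen 5 (rule 124): 11100000000
Gen 6 (rule 182): 01010000000
Gen 7 (rule 30): 11011000000

Answer: never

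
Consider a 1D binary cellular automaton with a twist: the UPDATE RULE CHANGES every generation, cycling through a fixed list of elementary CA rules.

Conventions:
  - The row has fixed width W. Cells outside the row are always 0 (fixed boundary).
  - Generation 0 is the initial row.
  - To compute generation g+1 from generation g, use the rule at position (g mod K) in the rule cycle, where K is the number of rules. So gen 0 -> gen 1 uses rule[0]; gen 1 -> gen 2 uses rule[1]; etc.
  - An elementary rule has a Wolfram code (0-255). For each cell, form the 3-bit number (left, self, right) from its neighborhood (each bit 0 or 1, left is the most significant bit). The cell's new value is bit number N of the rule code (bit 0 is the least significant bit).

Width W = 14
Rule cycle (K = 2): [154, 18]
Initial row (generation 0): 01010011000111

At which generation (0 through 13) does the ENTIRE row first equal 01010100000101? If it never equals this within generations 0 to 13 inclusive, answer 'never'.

Gen 0: 01010011000111
Gen 1 (rule 154): 10001110101110
Gen 2 (rule 18): 01010000000001
Gen 3 (rule 154): 10001000000010
Gen 4 (rule 18): 01010100000101
Gen 5 (rule 154): 10000010001000
Gen 6 (rule 18): 01000101010100
Gen 7 (rule 154): 10101000000010
Gen 8 (rule 18): 00000100000101
Gen 9 (rule 154): 00001010001000
Gen 10 (rule 18): 00010001010100
Gen 11 (rule 154): 00101010000010
Gen 12 (rule 18): 01000001000101
Gen 13 (rule 154): 10100010101000

Answer: 4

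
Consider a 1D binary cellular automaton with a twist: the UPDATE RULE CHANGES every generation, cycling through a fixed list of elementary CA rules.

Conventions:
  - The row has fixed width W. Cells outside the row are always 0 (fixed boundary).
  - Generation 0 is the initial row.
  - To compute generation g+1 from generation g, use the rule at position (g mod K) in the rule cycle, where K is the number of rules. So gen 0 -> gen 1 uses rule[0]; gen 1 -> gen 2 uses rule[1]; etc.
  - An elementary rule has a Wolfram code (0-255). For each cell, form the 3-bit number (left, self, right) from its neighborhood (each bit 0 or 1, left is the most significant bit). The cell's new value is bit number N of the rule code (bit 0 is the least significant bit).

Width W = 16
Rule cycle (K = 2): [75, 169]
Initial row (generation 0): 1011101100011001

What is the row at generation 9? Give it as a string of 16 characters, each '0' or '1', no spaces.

Answer: 0000101000001010

Derivation:
Gen 0: 1011101100011001
Gen 1 (rule 75): 0010101101111010
Gen 2 (rule 169): 1001011011110100
Gen 3 (rule 75): 0010011010010001
Gen 4 (rule 169): 1000010100000100
Gen 5 (rule 75): 0011100001111001
Gen 6 (rule 169): 1011001101110000
Gen 7 (rule 75): 0011011101010111
Gen 8 (rule 169): 1010111010101110
Gen 9 (rule 75): 0000101000001010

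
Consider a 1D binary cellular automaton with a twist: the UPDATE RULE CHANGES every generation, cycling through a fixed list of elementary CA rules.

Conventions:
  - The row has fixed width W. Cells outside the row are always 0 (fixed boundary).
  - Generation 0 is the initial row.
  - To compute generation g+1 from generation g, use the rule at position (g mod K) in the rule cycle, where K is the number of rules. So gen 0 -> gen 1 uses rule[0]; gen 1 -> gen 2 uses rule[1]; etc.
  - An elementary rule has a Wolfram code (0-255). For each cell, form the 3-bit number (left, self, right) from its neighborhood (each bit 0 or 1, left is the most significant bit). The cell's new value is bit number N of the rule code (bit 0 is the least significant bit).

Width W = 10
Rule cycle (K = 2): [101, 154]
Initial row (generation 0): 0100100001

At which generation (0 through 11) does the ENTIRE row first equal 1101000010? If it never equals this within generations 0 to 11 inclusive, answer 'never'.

Gen 0: 0100100001
Gen 1 (rule 101): 0100101101
Gen 2 (rule 154): 1011001000
Gen 3 (rule 101): 1101001011
Gen 4 (rule 154): 1000110010
Gen 5 (rule 101): 1010010010
Gen 6 (rule 154): 0001101101
Gen 7 (rule 101): 1100110111
Gen 8 (rule 154): 1011100110
Gen 9 (rule 101): 1100100010
Gen 10 (rule 154): 1011010101
Gen 11 (rule 101): 1101111111

Answer: never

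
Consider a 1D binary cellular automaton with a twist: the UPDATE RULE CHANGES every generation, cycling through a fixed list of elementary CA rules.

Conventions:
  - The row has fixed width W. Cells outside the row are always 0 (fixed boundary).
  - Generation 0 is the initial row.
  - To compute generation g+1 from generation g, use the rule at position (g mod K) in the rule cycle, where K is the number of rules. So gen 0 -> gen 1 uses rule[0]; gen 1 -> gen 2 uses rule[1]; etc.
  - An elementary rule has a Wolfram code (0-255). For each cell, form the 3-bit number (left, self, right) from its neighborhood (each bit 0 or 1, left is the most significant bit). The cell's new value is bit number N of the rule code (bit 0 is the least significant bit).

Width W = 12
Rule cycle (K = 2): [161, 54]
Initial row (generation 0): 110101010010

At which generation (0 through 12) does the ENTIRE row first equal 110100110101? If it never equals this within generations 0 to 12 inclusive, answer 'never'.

Gen 0: 110101010010
Gen 1 (rule 161): 001010100000
Gen 2 (rule 54): 011111110000
Gen 3 (rule 161): 001111100111
Gen 4 (rule 54): 010000011000
Gen 5 (rule 161): 000111000011
Gen 6 (rule 54): 001000100100
Gen 7 (rule 161): 100010000001
Gen 8 (rule 54): 110111000011
Gen 9 (rule 161): 001010011000
Gen 10 (rule 54): 011111100100
Gen 11 (rule 161): 001111000001
Gen 12 (rule 54): 010000100011

Answer: never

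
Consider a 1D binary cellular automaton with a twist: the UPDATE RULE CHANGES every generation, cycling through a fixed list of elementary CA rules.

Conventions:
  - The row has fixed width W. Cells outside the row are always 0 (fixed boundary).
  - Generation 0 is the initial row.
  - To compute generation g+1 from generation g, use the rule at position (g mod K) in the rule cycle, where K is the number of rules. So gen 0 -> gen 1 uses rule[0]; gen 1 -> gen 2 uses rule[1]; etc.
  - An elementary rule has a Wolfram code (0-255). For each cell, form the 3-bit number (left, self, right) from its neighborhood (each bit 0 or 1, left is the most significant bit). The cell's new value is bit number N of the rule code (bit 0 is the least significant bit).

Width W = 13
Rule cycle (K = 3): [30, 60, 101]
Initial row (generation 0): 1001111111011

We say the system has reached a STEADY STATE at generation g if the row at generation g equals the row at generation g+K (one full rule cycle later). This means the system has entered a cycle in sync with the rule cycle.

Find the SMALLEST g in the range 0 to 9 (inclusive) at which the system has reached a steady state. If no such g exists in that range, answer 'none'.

Gen 0: 1001111111011
Gen 1 (rule 30): 1111000000010
Gen 2 (rule 60): 1000100000011
Gen 3 (rule 101): 1010101111001
Gen 4 (rule 30): 1010101000111
Gen 5 (rule 60): 1111111100100
Gen 6 (rule 101): 0000000100101
Gen 7 (rule 30): 0000001111101
Gen 8 (rule 60): 0000001000011
Gen 9 (rule 101): 1111101011001
Gen 10 (rule 30): 1000001010111
Gen 11 (rule 60): 1100001111100
Gen 12 (rule 101): 0101100000101

Answer: none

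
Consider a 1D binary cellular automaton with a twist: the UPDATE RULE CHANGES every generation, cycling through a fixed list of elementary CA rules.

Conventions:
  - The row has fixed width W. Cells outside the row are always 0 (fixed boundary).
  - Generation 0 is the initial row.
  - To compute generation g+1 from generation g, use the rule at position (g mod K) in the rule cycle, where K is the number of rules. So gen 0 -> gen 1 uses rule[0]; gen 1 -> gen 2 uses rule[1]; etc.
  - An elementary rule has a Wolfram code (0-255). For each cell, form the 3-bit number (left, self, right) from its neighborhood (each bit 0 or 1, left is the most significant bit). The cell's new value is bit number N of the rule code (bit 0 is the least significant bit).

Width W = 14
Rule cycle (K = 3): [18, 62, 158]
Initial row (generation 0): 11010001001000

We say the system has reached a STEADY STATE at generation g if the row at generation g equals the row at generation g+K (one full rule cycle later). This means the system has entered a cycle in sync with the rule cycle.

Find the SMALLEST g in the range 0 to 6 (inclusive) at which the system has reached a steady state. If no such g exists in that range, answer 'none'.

Gen 0: 11010001001000
Gen 1 (rule 18): 00001010110100
Gen 2 (rule 62): 00011111101110
Gen 3 (rule 158): 00111111001101
Gen 4 (rule 18): 01000000110000
Gen 5 (rule 62): 11100001101000
Gen 6 (rule 158): 11010011001100
Gen 7 (rule 18): 00001100110010
Gen 8 (rule 62): 00011011101111
Gen 9 (rule 158): 00110011001110

Answer: none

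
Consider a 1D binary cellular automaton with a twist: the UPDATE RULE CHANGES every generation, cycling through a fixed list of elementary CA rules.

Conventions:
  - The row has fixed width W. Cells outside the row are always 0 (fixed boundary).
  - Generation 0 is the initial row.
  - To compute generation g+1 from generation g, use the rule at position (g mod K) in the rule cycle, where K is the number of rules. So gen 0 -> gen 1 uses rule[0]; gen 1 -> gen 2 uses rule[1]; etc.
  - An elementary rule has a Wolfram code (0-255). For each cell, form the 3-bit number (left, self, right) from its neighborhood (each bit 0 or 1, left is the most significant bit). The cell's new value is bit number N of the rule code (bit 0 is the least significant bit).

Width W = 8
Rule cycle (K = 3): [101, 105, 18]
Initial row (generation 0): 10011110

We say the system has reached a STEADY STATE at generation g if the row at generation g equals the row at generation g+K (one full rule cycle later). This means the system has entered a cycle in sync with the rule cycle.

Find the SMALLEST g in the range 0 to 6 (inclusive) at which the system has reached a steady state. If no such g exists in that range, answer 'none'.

Answer: 6

Derivation:
Gen 0: 10011110
Gen 1 (rule 101): 10000010
Gen 2 (rule 105): 00111000
Gen 3 (rule 18): 01000100
Gen 4 (rule 101): 01010101
Gen 5 (rule 105): 00101010
Gen 6 (rule 18): 01000001
Gen 7 (rule 101): 01011101
Gen 8 (rule 105): 00110110
Gen 9 (rule 18): 01000001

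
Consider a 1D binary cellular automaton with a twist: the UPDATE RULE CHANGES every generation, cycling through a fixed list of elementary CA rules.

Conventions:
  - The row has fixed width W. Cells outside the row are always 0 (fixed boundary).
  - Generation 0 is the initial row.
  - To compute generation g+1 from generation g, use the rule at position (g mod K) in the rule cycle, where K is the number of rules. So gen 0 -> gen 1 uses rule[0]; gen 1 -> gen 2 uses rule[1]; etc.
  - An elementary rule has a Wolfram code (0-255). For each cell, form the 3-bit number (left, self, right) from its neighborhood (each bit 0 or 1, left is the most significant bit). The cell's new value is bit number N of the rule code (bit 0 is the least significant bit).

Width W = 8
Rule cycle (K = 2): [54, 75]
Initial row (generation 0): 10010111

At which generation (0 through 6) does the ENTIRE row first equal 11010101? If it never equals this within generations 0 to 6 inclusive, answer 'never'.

Gen 0: 10010111
Gen 1 (rule 54): 11111000
Gen 2 (rule 75): 10001011
Gen 3 (rule 54): 11011100
Gen 4 (rule 75): 11010101
Gen 5 (rule 54): 00111111
Gen 6 (rule 75): 11100001

Answer: 4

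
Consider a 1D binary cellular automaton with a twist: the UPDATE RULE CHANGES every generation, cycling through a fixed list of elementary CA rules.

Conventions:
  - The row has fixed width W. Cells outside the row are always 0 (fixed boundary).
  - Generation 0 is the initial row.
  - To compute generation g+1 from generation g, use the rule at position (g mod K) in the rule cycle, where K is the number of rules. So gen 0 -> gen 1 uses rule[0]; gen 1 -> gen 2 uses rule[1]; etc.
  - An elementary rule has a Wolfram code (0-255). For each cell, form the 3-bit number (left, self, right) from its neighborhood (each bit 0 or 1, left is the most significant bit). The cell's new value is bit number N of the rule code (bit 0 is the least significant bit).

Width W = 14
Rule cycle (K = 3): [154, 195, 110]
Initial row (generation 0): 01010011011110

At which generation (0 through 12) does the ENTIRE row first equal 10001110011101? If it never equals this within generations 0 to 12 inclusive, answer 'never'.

Answer: 1

Derivation:
Gen 0: 01010011011110
Gen 1 (rule 154): 10001110011101
Gen 2 (rule 195): 00110110101100
Gen 3 (rule 110): 01111111111100
Gen 4 (rule 154): 11111111111010
Gen 5 (rule 195): 01111111111000
Gen 6 (rule 110): 11000000001000
Gen 7 (rule 154): 10100000010100
Gen 8 (rule 195): 00001111100001
Gen 9 (rule 110): 00011000100011
Gen 10 (rule 154): 00110101010110
Gen 11 (rule 195): 11010000000010
Gen 12 (rule 110): 11110000000110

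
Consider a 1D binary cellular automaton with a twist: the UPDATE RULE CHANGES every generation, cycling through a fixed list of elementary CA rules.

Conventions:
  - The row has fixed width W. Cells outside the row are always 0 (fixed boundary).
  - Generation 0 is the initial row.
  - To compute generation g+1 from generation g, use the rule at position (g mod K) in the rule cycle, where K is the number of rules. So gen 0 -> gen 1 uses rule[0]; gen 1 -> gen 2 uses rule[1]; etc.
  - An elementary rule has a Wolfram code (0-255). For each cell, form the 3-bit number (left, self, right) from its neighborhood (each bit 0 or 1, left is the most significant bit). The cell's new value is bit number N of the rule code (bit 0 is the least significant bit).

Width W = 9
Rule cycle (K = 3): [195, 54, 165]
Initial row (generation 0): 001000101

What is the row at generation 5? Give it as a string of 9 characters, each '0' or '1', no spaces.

Answer: 010000100

Derivation:
Gen 0: 001000101
Gen 1 (rule 195): 110011000
Gen 2 (rule 54): 001100100
Gen 3 (rule 165): 100000101
Gen 4 (rule 195): 001111000
Gen 5 (rule 54): 010000100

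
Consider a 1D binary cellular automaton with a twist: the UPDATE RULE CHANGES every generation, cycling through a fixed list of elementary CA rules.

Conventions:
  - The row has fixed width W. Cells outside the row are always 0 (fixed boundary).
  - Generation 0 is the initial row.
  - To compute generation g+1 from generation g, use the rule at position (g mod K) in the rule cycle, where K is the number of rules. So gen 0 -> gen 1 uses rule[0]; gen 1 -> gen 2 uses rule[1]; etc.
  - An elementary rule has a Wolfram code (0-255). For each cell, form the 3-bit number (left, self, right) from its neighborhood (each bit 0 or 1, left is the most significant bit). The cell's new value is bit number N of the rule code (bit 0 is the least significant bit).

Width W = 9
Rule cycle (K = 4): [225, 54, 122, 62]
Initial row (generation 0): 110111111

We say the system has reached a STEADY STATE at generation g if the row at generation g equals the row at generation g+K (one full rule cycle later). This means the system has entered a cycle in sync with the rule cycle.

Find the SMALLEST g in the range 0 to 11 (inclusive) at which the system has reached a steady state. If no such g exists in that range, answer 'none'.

Gen 0: 110111111
Gen 1 (rule 225): 011011111
Gen 2 (rule 54): 100100000
Gen 3 (rule 122): 011010000
Gen 4 (rule 62): 110111000
Gen 5 (rule 225): 011011011
Gen 6 (rule 54): 100100100
Gen 7 (rule 122): 011011010
Gen 8 (rule 62): 110110111
Gen 9 (rule 225): 011011011
Gen 10 (rule 54): 100100100
Gen 11 (rule 122): 011011010
Gen 12 (rule 62): 110110111
Gen 13 (rule 225): 011011011
Gen 14 (rule 54): 100100100
Gen 15 (rule 122): 011011010

Answer: 5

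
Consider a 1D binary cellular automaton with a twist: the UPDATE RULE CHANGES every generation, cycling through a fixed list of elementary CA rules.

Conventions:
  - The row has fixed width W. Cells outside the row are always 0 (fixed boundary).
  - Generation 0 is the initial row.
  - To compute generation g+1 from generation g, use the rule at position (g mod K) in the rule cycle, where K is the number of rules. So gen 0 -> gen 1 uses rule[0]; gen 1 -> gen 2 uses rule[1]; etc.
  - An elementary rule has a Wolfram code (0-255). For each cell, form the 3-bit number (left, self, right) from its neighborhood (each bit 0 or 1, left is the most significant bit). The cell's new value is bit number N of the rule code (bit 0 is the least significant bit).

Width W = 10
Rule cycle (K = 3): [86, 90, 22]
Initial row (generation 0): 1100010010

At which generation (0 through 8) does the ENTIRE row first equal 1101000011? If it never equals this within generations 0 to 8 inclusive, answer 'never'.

Answer: never

Derivation:
Gen 0: 1100010010
Gen 1 (rule 86): 0110111111
Gen 2 (rule 90): 1110100001
Gen 3 (rule 22): 0000110011
Gen 4 (rule 86): 0001011101
Gen 5 (rule 90): 0010010100
Gen 6 (rule 22): 0111110110
Gen 7 (rule 86): 1000010011
Gen 8 (rule 90): 0100101111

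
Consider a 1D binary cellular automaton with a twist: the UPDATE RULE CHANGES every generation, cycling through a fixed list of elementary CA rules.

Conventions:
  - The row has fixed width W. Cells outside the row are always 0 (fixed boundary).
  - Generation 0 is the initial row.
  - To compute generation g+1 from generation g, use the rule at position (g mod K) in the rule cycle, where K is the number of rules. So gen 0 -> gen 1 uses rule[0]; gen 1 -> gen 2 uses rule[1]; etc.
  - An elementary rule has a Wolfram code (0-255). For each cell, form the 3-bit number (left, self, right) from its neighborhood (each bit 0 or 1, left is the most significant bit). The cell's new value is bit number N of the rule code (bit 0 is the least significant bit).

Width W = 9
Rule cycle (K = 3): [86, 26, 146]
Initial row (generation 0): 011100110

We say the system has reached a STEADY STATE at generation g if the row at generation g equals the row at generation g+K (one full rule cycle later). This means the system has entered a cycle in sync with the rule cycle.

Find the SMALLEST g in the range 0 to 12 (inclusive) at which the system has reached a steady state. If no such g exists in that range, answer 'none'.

Gen 0: 011100110
Gen 1 (rule 86): 100111011
Gen 2 (rule 26): 011100010
Gen 3 (rule 146): 101010101
Gen 4 (rule 86): 101010101
Gen 5 (rule 26): 000000000
Gen 6 (rule 146): 000000000
Gen 7 (rule 86): 000000000
Gen 8 (rule 26): 000000000
Gen 9 (rule 146): 000000000
Gen 10 (rule 86): 000000000
Gen 11 (rule 26): 000000000
Gen 12 (rule 146): 000000000
Gen 13 (rule 86): 000000000
Gen 14 (rule 26): 000000000
Gen 15 (rule 146): 000000000

Answer: 5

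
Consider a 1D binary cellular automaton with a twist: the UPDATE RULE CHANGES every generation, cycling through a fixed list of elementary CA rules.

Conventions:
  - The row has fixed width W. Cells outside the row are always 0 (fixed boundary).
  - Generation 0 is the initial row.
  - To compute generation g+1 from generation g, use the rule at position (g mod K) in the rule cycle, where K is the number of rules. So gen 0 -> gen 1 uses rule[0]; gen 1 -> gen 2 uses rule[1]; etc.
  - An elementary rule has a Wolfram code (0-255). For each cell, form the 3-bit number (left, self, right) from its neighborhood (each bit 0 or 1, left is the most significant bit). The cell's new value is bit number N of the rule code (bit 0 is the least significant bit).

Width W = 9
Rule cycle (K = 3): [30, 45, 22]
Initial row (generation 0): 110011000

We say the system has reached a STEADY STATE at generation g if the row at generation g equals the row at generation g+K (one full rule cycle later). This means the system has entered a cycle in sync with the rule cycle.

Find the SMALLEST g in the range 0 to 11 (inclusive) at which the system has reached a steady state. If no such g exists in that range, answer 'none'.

Gen 0: 110011000
Gen 1 (rule 30): 101110100
Gen 2 (rule 45): 111001101
Gen 3 (rule 22): 000110001
Gen 4 (rule 30): 001101011
Gen 5 (rule 45): 101011110
Gen 6 (rule 22): 101000001
Gen 7 (rule 30): 101100011
Gen 8 (rule 45): 111001010
Gen 9 (rule 22): 000111011
Gen 10 (rule 30): 001100010
Gen 11 (rule 45): 101001010
Gen 12 (rule 22): 101111011
Gen 13 (rule 30): 101000010
Gen 14 (rule 45): 111011010

Answer: none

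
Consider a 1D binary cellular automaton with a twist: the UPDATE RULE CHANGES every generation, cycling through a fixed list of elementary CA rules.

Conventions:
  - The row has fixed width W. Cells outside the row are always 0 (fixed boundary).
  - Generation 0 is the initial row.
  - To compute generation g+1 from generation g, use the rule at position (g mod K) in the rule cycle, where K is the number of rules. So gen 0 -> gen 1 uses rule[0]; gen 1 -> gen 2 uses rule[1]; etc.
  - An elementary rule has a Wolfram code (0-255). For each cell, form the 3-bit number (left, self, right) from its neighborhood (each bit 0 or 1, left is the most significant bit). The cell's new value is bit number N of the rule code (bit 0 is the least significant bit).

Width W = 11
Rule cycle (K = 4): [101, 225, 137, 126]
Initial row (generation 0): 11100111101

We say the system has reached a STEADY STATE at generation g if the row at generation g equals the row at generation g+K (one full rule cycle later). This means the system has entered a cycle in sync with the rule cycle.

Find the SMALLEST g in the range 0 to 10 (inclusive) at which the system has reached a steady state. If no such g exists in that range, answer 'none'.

Answer: none

Derivation:
Gen 0: 11100111101
Gen 1 (rule 101): 00100000111
Gen 2 (rule 225): 10001110011
Gen 3 (rule 137): 00101100010
Gen 4 (rule 126): 01111110111
Gen 5 (rule 101): 00000011001
Gen 6 (rule 225): 11111001000
Gen 7 (rule 137): 11110000011
Gen 8 (rule 126): 10011000111
Gen 9 (rule 101): 10001010001
Gen 10 (rule 225): 00100100100
Gen 11 (rule 137): 10000000001
Gen 12 (rule 126): 11000000011
Gen 13 (rule 101): 01011111001
Gen 14 (rule 225): 00101111000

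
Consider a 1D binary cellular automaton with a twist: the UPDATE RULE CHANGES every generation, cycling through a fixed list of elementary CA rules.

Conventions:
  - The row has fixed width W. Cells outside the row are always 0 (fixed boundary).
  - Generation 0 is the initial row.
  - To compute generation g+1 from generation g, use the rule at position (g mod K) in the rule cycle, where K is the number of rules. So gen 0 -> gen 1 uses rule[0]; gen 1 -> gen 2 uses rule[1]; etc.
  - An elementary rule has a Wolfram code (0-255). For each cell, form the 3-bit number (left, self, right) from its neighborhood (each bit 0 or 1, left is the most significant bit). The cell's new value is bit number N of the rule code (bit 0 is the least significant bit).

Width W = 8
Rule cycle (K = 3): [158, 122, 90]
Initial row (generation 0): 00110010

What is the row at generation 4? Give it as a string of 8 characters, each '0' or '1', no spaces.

Answer: 11011101

Derivation:
Gen 0: 00110010
Gen 1 (rule 158): 01101111
Gen 2 (rule 122): 11111001
Gen 3 (rule 90): 10001110
Gen 4 (rule 158): 11011101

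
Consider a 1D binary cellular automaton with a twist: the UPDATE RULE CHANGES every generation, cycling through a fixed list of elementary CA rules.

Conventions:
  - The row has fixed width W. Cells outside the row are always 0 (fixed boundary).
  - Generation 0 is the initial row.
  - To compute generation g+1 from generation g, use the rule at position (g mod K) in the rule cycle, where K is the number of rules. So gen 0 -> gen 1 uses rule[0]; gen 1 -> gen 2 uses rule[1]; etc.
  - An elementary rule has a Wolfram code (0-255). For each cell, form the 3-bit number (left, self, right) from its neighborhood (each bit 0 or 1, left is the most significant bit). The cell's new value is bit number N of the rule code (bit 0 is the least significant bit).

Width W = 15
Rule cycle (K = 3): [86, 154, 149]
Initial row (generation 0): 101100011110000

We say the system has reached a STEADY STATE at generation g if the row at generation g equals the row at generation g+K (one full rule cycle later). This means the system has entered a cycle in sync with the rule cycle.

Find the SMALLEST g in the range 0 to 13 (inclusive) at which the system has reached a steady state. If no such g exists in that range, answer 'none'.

Answer: none

Derivation:
Gen 0: 101100011110000
Gen 1 (rule 86): 100110100011000
Gen 2 (rule 154): 011100010110100
Gen 3 (rule 149): 001011010000111
Gen 4 (rule 86): 011001011001001
Gen 5 (rule 154): 110110010110110
Gen 6 (rule 149): 000001010000001
Gen 7 (rule 86): 000011011000011
Gen 8 (rule 154): 000110010100110
Gen 9 (rule 149): 110001010110001
Gen 10 (rule 86): 011011010011011
Gen 11 (rule 154): 110010001110010
Gen 12 (rule 149): 001011100101011
Gen 13 (rule 86): 011000111101001
Gen 14 (rule 154): 110101111000110
Gen 15 (rule 149): 000100110110001
Gen 16 (rule 86): 001111010011011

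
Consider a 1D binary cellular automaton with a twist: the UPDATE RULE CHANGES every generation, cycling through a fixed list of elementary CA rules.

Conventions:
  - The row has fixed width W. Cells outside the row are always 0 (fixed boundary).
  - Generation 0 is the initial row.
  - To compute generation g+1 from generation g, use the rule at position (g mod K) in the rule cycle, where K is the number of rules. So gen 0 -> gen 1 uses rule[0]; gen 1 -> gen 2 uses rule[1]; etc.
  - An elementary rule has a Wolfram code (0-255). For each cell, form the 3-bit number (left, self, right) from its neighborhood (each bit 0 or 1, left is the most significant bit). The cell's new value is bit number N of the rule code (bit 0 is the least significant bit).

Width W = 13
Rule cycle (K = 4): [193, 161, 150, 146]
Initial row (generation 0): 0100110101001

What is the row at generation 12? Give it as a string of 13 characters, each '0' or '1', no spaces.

Answer: 0100110000001

Derivation:
Gen 0: 0100110101001
Gen 1 (rule 193): 0000010000000
Gen 2 (rule 161): 1111000111111
Gen 3 (rule 150): 0110101011110
Gen 4 (rule 146): 1000000001101
Gen 5 (rule 193): 0011111100100
Gen 6 (rule 161): 1001111000001
Gen 7 (rule 150): 1110110100011
Gen 8 (rule 146): 0100000010100
Gen 9 (rule 193): 0001111000001
Gen 10 (rule 161): 1100110011100
Gen 11 (rule 150): 0011001101010
Gen 12 (rule 146): 0100110000001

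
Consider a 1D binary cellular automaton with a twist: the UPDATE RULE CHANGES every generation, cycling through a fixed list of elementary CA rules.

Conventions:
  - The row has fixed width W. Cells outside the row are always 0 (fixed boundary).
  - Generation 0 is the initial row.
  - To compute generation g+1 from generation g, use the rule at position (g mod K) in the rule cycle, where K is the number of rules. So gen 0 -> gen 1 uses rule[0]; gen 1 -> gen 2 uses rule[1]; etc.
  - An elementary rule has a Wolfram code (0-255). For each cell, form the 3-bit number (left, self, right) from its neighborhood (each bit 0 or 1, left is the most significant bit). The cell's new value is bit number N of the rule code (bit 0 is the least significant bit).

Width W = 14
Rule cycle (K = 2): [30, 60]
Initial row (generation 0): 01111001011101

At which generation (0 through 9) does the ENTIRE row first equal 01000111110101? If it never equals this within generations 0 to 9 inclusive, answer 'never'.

Answer: never

Derivation:
Gen 0: 01111001011101
Gen 1 (rule 30): 11000111010001
Gen 2 (rule 60): 10100100111001
Gen 3 (rule 30): 10111111100111
Gen 4 (rule 60): 11100000010100
Gen 5 (rule 30): 10010000110110
Gen 6 (rule 60): 11011000101101
Gen 7 (rule 30): 10010101101001
Gen 8 (rule 60): 11011111011101
Gen 9 (rule 30): 10010000010001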